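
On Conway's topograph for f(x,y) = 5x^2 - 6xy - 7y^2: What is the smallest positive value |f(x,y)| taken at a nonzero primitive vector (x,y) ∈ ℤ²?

descent: ρ → (-7,6,5)  [lands on river]
river: ρ → (5,4,-8)
river: ρ → (-8,12,1)
river: ρ → (1,12,-8)
river: ρ → (-8,4,5)
river: ρ → (5,6,-7)
river: ρ → (-7,8,4)
river: ρ → (4,8,-7)
closes: descent 1, river 8
min |a| on river = 1

1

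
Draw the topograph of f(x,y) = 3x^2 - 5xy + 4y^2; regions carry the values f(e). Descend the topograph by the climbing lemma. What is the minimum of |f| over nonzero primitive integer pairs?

translate: b→1 (≡-5 mod 6), so (3,-5,4)→(3,1,2)
flip: (3,1,2)→(2,-1,3)
reduced (well bottom): (2,-1,3) with a≤c, −a<b≤a
well minimum = a = 2

2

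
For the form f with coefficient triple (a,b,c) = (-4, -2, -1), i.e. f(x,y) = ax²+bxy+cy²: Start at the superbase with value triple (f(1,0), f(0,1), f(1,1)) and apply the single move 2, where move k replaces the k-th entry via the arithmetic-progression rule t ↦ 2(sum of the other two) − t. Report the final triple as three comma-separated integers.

start (-4,-1,-7) = (f(1,0),f(0,1),f(1,1))
replace slot 2: 2·((-4)+(-7)) − (-1) = -21 → (-4,-21,-7)

-4,-21,-7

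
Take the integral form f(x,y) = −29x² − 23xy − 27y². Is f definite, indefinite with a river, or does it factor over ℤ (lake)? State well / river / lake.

D = b²−4ac = (-23)² − 4·(-29)·(-27) = -2603
D < 0 ⇒ definite ⇒ every region one sign ⇒ single well

well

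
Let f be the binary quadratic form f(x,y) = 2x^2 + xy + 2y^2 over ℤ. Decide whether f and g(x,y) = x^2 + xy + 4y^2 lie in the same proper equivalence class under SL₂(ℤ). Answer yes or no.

D₁ = -15, D₂ = -15
f: reduced (well bottom): (2,1,2) with a≤c, −a<b≤a
g: reduced (well bottom): (1,1,4) with a≤c, −a<b≤a
reduced forms (2, 1, 2) vs (1, 1, 4) ⇒ inequivalent

no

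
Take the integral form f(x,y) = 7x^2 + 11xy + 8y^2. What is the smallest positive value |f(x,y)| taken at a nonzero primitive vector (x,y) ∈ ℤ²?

translate: b→-3 (≡11 mod 14), so (7,11,8)→(7,-3,4)
flip: (7,-3,4)→(4,3,7)
reduced (well bottom): (4,3,7) with a≤c, −a<b≤a
well minimum = a = 4

4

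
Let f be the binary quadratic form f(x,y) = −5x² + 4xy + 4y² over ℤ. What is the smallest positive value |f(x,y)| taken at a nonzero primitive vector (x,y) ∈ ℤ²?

river: ρ → (4,4,-5)
river: ρ → (-5,6,3)
river: ρ → (3,6,-5)
river: ρ → (-5,4,4)
closes: descent 0, river 4
min |a| on river = 3

3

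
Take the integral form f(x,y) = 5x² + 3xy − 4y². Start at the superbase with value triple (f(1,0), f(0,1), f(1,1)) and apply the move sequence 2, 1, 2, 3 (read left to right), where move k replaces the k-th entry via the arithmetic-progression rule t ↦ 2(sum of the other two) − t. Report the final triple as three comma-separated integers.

start (5,-4,4) = (f(1,0),f(0,1),f(1,1))
replace slot 2: 2·(5+4) − (-4) = 22 → (5,22,4)
replace slot 1: 2·(22+4) − 5 = 47 → (47,22,4)
replace slot 2: 2·(47+4) − 22 = 80 → (47,80,4)
replace slot 3: 2·(47+80) − 4 = 250 → (47,80,250)

47,80,250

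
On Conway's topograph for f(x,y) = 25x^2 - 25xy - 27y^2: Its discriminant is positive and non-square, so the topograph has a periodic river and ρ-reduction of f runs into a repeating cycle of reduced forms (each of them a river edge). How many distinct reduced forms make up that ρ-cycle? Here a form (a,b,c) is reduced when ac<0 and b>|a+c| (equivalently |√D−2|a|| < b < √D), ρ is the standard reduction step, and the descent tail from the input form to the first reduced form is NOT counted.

D = 3325, ⌊√D⌋ = 57
descent: ρ → (-27,25,25)  [lands on river]
river: ρ → (25,25,-27)
river: ρ → (-27,29,23)
river: ρ → (23,17,-33)
river: ρ → (-33,49,7)
river: ρ → (7,49,-33)
river: ρ → (-33,17,23)
river: ρ → (23,29,-27)
ρ-cycle length = 8 (tail of 1 descent step not counted)

8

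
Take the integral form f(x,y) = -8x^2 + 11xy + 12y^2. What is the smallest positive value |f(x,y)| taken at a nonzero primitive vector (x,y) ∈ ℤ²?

river: ρ → (12,13,-7)
river: ρ → (-7,15,10)
river: ρ → (10,5,-12)
river: ρ → (-12,19,3)
river: ρ → (3,17,-18)
river: ρ → (-18,19,2)
river: ρ → (2,21,-8)
river: ρ → (-8,11,12)
closes: descent 0, river 8
min |a| on river = 2

2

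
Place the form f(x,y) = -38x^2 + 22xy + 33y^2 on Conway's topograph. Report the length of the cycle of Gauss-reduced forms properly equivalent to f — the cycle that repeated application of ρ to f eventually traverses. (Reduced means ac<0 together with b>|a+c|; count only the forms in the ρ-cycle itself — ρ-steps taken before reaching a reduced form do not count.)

D = 5500, ⌊√D⌋ = 74
river: ρ → (33,44,-27)
river: ρ → (-27,64,13)
river: ρ → (13,66,-22)
river: ρ → (-22,66,13)
river: ρ → (13,64,-27)
river: ρ → (-27,44,33)
river: ρ → (33,22,-38)
river: ρ → (-38,54,17)
river: ρ → (17,48,-47)
river: ρ → (-47,46,18)
river: ρ → (18,62,-23)
river: ρ → (-23,30,50)
river: ρ → (50,70,-3)
river: ρ → (-3,74,2)
river: ρ → (2,74,-3)
river: ρ → (-3,70,50)
river: ρ → (50,30,-23)
river: ρ → (-23,62,18)
river: ρ → (18,46,-47)
river: ρ → (-47,48,17)
river: ρ → (17,54,-38)
river: ρ → (-38,22,33)
ρ-cycle length = 22 (tail of 0 descent steps not counted)

22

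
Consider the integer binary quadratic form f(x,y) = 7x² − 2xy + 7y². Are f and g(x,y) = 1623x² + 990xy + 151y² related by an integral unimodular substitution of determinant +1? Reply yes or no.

D₁ = -192, D₂ = -192
f: flip: (7,-2,7)→(7,2,7)
f: reduced (well bottom): (7,2,7) with a≤c, −a<b≤a
g: flip: (1623,990,151)→(151,-990,1623)
g: translate: b→-84 (≡-990 mod 302), so (151,-990,1623)→(151,-84,12)
g: flip: (151,-84,12)→(12,84,151)
g: translate: b→12 (≡84 mod 24), so (12,84,151)→(12,12,7)
g: flip: (12,12,7)→(7,-12,12)
g: translate: b→2 (≡-12 mod 14), so (7,-12,12)→(7,2,7)
g: reduced (well bottom): (7,2,7) with a≤c, −a<b≤a
reduced forms (7, 2, 7) vs (7, 2, 7) ⇒ equivalent

yes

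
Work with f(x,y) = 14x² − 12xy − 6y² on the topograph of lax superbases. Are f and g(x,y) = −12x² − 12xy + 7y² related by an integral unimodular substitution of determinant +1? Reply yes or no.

D₁ = 480, D₂ = 480
river cycle of f (length 4): (-6, 12, 14), (14, 16, -4), (-4, 16, 14), (14, 12, -6)
river cycle of g (length 4): (7, 12, -12), (-12, 12, 7), (7, 16, -8), (-8, 16, 7)
cycles differ ⇒ inequivalent

no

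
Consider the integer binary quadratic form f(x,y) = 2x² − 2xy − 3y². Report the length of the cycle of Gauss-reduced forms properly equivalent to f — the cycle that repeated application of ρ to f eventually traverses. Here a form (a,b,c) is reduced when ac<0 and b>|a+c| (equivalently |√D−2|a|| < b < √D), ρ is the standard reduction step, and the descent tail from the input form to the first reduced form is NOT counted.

D = 28, ⌊√D⌋ = 5
descent: ρ → (-3,2,2)  [lands on river]
river: ρ → (2,2,-3)
river: ρ → (-3,4,1)
river: ρ → (1,4,-3)
ρ-cycle length = 4 (tail of 1 descent step not counted)

4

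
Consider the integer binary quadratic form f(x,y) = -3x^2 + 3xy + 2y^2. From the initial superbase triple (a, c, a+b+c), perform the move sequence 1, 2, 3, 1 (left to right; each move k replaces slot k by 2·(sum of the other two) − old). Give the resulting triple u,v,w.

start (-3,2,2) = (f(1,0),f(0,1),f(1,1))
replace slot 1: 2·(2+2) − (-3) = 11 → (11,2,2)
replace slot 2: 2·(11+2) − 2 = 24 → (11,24,2)
replace slot 3: 2·(11+24) − 2 = 68 → (11,24,68)
replace slot 1: 2·(24+68) − 11 = 173 → (173,24,68)

173,24,68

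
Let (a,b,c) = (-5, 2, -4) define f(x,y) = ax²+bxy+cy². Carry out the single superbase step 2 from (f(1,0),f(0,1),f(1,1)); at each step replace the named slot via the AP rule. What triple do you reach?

start (-5,-4,-7) = (f(1,0),f(0,1),f(1,1))
replace slot 2: 2·((-5)+(-7)) − (-4) = -20 → (-5,-20,-7)

-5,-20,-7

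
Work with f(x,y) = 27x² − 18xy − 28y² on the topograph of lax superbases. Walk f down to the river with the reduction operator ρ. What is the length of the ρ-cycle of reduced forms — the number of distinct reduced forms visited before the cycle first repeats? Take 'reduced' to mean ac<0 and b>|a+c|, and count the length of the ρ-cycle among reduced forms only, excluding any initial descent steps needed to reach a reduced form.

D = 3348, ⌊√D⌋ = 57
descent: ρ → (-28,18,27)  [lands on river]
river: ρ → (27,36,-19)
river: ρ → (-19,40,23)
river: ρ → (23,52,-7)
river: ρ → (-7,46,44)
river: ρ → (44,42,-9)
river: ρ → (-9,48,29)
river: ρ → (29,10,-28)
river: ρ → (-28,46,11)
river: ρ → (11,42,-36)
river: ρ → (-36,30,17)
river: ρ → (17,38,-28)
ρ-cycle length = 12 (tail of 1 descent step not counted)

12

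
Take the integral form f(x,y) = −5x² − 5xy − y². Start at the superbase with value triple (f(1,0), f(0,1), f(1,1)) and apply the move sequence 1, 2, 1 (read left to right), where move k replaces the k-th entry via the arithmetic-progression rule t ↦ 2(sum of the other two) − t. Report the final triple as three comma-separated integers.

start (-5,-1,-11) = (f(1,0),f(0,1),f(1,1))
replace slot 1: 2·((-1)+(-11)) − (-5) = -19 → (-19,-1,-11)
replace slot 2: 2·((-19)+(-11)) − (-1) = -59 → (-19,-59,-11)
replace slot 1: 2·((-59)+(-11)) − (-19) = -121 → (-121,-59,-11)

-121,-59,-11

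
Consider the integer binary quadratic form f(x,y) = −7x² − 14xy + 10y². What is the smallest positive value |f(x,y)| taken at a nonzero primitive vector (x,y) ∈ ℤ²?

descent: ρ → (10,14,-7)  [lands on river]
river: ρ → (-7,14,10)
river: ρ → (10,6,-11)
river: ρ → (-11,16,5)
river: ρ → (5,14,-14)
river: ρ → (-14,14,5)
river: ρ → (5,16,-11)
river: ρ → (-11,6,10)
closes: descent 1, river 8
min |a| on river = 5

5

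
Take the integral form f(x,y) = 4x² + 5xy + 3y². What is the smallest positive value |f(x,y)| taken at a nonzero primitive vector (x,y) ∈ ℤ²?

translate: b→-3 (≡5 mod 8), so (4,5,3)→(4,-3,2)
flip: (4,-3,2)→(2,3,4)
translate: b→-1 (≡3 mod 4), so (2,3,4)→(2,-1,3)
reduced (well bottom): (2,-1,3) with a≤c, −a<b≤a
well minimum = a = 2

2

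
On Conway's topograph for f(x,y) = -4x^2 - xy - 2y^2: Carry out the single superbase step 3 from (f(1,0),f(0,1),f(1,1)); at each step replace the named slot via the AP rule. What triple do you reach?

start (-4,-2,-7) = (f(1,0),f(0,1),f(1,1))
replace slot 3: 2·((-4)+(-2)) − (-7) = -5 → (-4,-2,-5)

-4,-2,-5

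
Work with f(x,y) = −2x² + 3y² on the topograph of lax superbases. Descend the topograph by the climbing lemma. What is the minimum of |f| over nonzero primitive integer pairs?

descent: ρ → (3,0,-2)
descent: ρ → (-2,4,1)  [lands on river]
river: ρ → (1,4,-2)
closes: descent 2, river 2
min |a| on river = 1

1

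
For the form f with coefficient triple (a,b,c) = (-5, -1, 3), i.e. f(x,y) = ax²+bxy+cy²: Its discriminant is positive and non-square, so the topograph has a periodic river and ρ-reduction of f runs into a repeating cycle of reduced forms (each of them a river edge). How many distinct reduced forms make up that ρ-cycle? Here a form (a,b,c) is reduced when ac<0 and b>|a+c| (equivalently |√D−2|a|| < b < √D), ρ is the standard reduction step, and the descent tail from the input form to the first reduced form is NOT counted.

D = 61, ⌊√D⌋ = 7
descent: ρ → (3,7,-1)  [lands on river]
river: ρ → (-1,7,3)
river: ρ → (3,5,-3)
river: ρ → (-3,7,1)
river: ρ → (1,7,-3)
river: ρ → (-3,5,3)
ρ-cycle length = 6 (tail of 1 descent step not counted)

6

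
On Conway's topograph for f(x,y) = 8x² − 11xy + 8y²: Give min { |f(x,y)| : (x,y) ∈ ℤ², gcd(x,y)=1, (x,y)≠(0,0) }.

translate: b→5 (≡-11 mod 16), so (8,-11,8)→(8,5,5)
flip: (8,5,5)→(5,-5,8)
translate: b→5 (≡-5 mod 10), so (5,-5,8)→(5,5,8)
reduced (well bottom): (5,5,8) with a≤c, −a<b≤a
well minimum = a = 5

5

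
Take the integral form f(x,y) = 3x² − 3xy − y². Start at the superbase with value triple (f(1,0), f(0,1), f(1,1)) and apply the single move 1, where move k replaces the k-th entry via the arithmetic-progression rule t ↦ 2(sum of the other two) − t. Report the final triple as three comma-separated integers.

start (3,-1,-1) = (f(1,0),f(0,1),f(1,1))
replace slot 1: 2·((-1)+(-1)) − 3 = -7 → (-7,-1,-1)

-7,-1,-1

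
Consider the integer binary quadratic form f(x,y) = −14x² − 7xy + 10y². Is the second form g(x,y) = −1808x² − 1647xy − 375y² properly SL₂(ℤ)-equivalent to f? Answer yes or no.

D₁ = 609, D₂ = 609
river cycle of f (length 16): (10, 7, -14), (-14, 21, 3), (3, 21, -14), (-14, 7, 10), (10, 13, -11), (-11, 9, 12), (12, 15, -8), (-8, 17, 10), (10, 23, -2), (-2, 21, 21), … (6 more)
river cycle of g (length 16): (-14, 21, 3), (3, 21, -14), (-14, 7, 10), (10, 13, -11), (-11, 9, 12), (12, 15, -8), (-8, 17, 10), (10, 23, -2), (-2, 21, 21), (21, 21, -2), … (6 more)
cycles coincide ⇒ equivalent

yes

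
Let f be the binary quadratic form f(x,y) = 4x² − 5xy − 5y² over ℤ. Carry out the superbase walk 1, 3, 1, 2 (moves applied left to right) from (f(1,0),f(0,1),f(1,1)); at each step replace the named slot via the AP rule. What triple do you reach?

start (4,-5,-6) = (f(1,0),f(0,1),f(1,1))
replace slot 1: 2·((-5)+(-6)) − 4 = -26 → (-26,-5,-6)
replace slot 3: 2·((-26)+(-5)) − (-6) = -56 → (-26,-5,-56)
replace slot 1: 2·((-5)+(-56)) − (-26) = -96 → (-96,-5,-56)
replace slot 2: 2·((-96)+(-56)) − (-5) = -299 → (-96,-299,-56)

-96,-299,-56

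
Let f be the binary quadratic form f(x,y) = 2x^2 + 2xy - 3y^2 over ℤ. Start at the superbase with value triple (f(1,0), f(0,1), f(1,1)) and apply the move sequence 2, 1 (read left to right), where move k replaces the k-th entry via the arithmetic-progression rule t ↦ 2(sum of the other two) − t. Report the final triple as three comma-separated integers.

start (2,-3,1) = (f(1,0),f(0,1),f(1,1))
replace slot 2: 2·(2+1) − (-3) = 9 → (2,9,1)
replace slot 1: 2·(9+1) − 2 = 18 → (18,9,1)

18,9,1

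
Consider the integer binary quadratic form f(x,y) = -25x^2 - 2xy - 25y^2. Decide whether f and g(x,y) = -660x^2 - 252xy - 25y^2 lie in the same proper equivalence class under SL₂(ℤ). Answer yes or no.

D₁ = -2496, D₂ = -2496
f is negative-definite; reduce −f:
−f: reduced (well bottom): (25,2,25) with a≤c, −a<b≤a
flip sign back: reduced form of f is (-25,-2,-25)
g is negative-definite; reduce −g:
−g: flip: (660,252,25)→(25,-252,660)
−g: translate: b→-2 (≡-252 mod 50), so (25,-252,660)→(25,-2,25)
−g: flip: (25,-2,25)→(25,2,25)
−g: reduced (well bottom): (25,2,25) with a≤c, −a<b≤a
flip sign back: reduced form of g is (-25,-2,-25)
reduced forms (-25, -2, -25) vs (-25, -2, -25) ⇒ equivalent

yes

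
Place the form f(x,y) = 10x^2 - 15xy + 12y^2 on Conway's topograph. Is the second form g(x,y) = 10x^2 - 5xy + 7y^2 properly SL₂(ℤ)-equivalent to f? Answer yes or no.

D₁ = -255, D₂ = -255
f: translate: b→5 (≡-15 mod 20), so (10,-15,12)→(10,5,7)
f: flip: (10,5,7)→(7,-5,10)
f: reduced (well bottom): (7,-5,10) with a≤c, −a<b≤a
g: flip: (10,-5,7)→(7,5,10)
g: reduced (well bottom): (7,5,10) with a≤c, −a<b≤a
reduced forms (7, -5, 10) vs (7, 5, 10) ⇒ inequivalent

no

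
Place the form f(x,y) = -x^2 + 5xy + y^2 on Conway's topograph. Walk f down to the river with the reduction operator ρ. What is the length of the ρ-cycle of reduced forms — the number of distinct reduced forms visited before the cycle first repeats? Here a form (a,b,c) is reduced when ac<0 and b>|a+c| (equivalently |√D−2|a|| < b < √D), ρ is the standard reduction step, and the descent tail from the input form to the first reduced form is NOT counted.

D = 29, ⌊√D⌋ = 5
river: ρ → (1,5,-1)
river: ρ → (-1,5,1)
ρ-cycle length = 2 (tail of 0 descent steps not counted)

2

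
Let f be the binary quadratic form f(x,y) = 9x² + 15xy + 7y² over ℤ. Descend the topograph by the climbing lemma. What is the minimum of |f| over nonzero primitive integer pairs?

translate: b→-3 (≡15 mod 18), so (9,15,7)→(9,-3,1)
flip: (9,-3,1)→(1,3,9)
translate: b→1 (≡3 mod 2), so (1,3,9)→(1,1,7)
reduced (well bottom): (1,1,7) with a≤c, −a<b≤a
well minimum = a = 1

1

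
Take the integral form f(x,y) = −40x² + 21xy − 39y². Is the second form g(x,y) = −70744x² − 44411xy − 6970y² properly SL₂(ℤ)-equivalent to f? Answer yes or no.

D₁ = -5799, D₂ = -5799
f is negative-definite; reduce −f:
−f: flip: (40,-21,39)→(39,21,40)
−f: reduced (well bottom): (39,21,40) with a≤c, −a<b≤a
flip sign back: reduced form of f is (-39,-21,-40)
g is negative-definite; reduce −g:
−g: flip: (70744,44411,6970)→(6970,-44411,70744)
−g: translate: b→-2591 (≡-44411 mod 13940), so (6970,-44411,70744)→(6970,-2591,241)
−g: flip: (6970,-2591,241)→(241,2591,6970)
−g: translate: b→181 (≡2591 mod 482), so (241,2591,6970)→(241,181,40)
−g: flip: (241,181,40)→(40,-181,241)
−g: translate: b→-21 (≡-181 mod 80), so (40,-181,241)→(40,-21,39)
−g: flip: (40,-21,39)→(39,21,40)
−g: reduced (well bottom): (39,21,40) with a≤c, −a<b≤a
flip sign back: reduced form of g is (-39,-21,-40)
reduced forms (-39, -21, -40) vs (-39, -21, -40) ⇒ equivalent

yes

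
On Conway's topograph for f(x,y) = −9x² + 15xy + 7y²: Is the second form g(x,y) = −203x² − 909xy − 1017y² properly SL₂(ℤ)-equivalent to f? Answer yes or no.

D₁ = 477, D₂ = 477
river cycle of f (length 8): (7, 13, -11), (-11, 9, 9), (9, 9, -11), (-11, 13, 7), (7, 15, -9), (-9, 21, 1), (1, 21, -9), (-9, 15, 7)
river cycle of g (length 8): (-11, 9, 9), (9, 9, -11), (-11, 13, 7), (7, 15, -9), (-9, 21, 1), (1, 21, -9), (-9, 15, 7), (7, 13, -11)
cycles coincide ⇒ equivalent

yes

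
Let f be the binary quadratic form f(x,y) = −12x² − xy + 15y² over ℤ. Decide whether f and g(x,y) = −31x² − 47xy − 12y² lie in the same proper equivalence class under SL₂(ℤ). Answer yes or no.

D₁ = 721, D₂ = 721
river cycle of f (length 36): (-12, 23, 4), (4, 25, -6), (-6, 23, 8), (8, 25, -3), (-3, 23, 16), (16, 9, -10), (-10, 11, 15), (15, 19, -6), (-6, 17, 18), (18, 19, -5), … (26 more)
river cycle of g (length 36): (-12, 23, 4), (4, 25, -6), (-6, 23, 8), (8, 25, -3), (-3, 23, 16), (16, 9, -10), (-10, 11, 15), (15, 19, -6), (-6, 17, 18), (18, 19, -5), … (26 more)
cycles coincide ⇒ equivalent

yes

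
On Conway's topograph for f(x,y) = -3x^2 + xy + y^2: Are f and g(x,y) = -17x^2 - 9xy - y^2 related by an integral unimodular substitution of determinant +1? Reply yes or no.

D₁ = 13, D₂ = 13
river cycle of f (length 2): (1, 3, -1), (-1, 3, 1)
river cycle of g (length 2): (-1, 3, 1), (1, 3, -1)
cycles coincide ⇒ equivalent

yes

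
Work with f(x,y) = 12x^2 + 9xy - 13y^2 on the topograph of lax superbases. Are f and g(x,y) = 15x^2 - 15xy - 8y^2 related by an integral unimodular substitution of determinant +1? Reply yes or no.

D₁ = 705, D₂ = 705
river cycle of f (length 14): (-13, 17, 8), (8, 15, -15), (-15, 15, 8), (8, 17, -13), (-13, 9, 12), (12, 15, -10), (-10, 25, 2), (2, 23, -22), (-22, 21, 3), (3, 21, -22), … (4 more)
river cycle of g (length 14): (-8, 15, 15), (15, 15, -8), (-8, 17, 13), (13, 9, -12), (-12, 15, 10), (10, 25, -2), (-2, 23, 22), (22, 21, -3), (-3, 21, 22), (22, 23, -2), … (4 more)
cycles differ ⇒ inequivalent

no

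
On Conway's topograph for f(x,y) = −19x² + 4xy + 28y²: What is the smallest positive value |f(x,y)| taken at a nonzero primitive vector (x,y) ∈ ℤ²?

descent: ρ → (28,-4,-19)
descent: ρ → (-19,42,5)  [lands on river]
river: ρ → (5,38,-35)
river: ρ → (-35,32,8)
river: ρ → (8,32,-35)
river: ρ → (-35,38,5)
river: ρ → (5,42,-19)
river: ρ → (-19,34,13)
river: ρ → (13,44,-4)
river: ρ → (-4,44,13)
river: ρ → (13,34,-19)
closes: descent 2, river 10
min |a| on river = 4

4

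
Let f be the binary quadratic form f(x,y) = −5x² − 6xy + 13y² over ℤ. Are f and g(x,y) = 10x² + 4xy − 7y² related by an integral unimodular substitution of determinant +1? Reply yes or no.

D₁ = 296, D₂ = 296
river cycle of f (length 6): (-5, 14, 5), (5, 16, -2), (-2, 16, 5), (5, 14, -5), (-5, 16, 2), (2, 16, -5)
river cycle of g (length 10): (-7, 10, 7), (7, 4, -10), (-10, 16, 1), (1, 16, -10), (-10, 4, 7), (7, 10, -7), (-7, 4, 10), (10, 16, -1), (-1, 16, 10), (10, 4, -7)
cycles differ ⇒ inequivalent

no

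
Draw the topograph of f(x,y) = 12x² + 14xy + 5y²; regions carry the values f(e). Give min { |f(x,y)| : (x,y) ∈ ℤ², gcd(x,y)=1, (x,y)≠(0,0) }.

translate: b→-10 (≡14 mod 24), so (12,14,5)→(12,-10,3)
flip: (12,-10,3)→(3,10,12)
translate: b→-2 (≡10 mod 6), so (3,10,12)→(3,-2,4)
reduced (well bottom): (3,-2,4) with a≤c, −a<b≤a
well minimum = a = 3

3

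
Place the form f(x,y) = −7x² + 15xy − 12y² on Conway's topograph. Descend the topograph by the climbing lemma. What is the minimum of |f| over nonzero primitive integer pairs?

translate: b→-1 (≡-15 mod 14), so (7,-15,12)→(7,-1,4)
flip: (7,-1,4)→(4,1,7)
reduced (well bottom): (4,1,7) with a≤c, −a<b≤a
well minimum |f| = |-4| = 4 (negative-definite)

4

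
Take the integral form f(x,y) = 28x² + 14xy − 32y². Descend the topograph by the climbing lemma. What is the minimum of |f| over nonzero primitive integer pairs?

river: ρ → (-32,50,10)
river: ρ → (10,50,-32)
river: ρ → (-32,14,28)
river: ρ → (28,42,-18)
river: ρ → (-18,30,40)
river: ρ → (40,50,-8)
river: ρ → (-8,46,52)
river: ρ → (52,58,-2)
river: ρ → (-2,58,52)
river: ρ → (52,46,-8)
river: ρ → (-8,50,40)
river: ρ → (40,30,-18)
river: ρ → (-18,42,28)
river: ρ → (28,14,-32)
closes: descent 0, river 14
min |a| on river = 2

2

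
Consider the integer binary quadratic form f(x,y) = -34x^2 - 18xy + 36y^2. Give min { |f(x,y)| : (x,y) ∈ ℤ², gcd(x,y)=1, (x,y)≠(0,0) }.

descent: ρ → (36,18,-34)  [lands on river]
river: ρ → (-34,50,20)
river: ρ → (20,70,-4)
river: ρ → (-4,66,54)
river: ρ → (54,42,-16)
river: ρ → (-16,54,36)
closes: descent 1, river 6
min |a| on river = 4

4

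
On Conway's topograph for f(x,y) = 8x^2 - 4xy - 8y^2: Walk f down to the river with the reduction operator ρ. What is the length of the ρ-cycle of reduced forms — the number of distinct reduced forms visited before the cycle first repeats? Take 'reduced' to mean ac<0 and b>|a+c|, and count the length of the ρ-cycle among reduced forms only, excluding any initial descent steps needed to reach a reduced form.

D = 272, ⌊√D⌋ = 16
descent: ρ → (-8,4,8)  [lands on river]
river: ρ → (8,12,-4)
river: ρ → (-4,12,8)
river: ρ → (8,4,-8)
river: ρ → (-8,12,4)
river: ρ → (4,12,-8)
ρ-cycle length = 6 (tail of 1 descent step not counted)

6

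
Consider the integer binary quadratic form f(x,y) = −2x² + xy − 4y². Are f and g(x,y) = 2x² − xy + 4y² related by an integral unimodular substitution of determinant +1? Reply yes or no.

D₁ = -31, D₂ = -31
f is negative-definite; reduce −f:
−f: reduced (well bottom): (2,-1,4) with a≤c, −a<b≤a
flip sign back: reduced form of f is (-2,1,-4)
g: reduced (well bottom): (2,-1,4) with a≤c, −a<b≤a
reduced forms (-2, 1, -4) vs (2, -1, 4) ⇒ inequivalent

no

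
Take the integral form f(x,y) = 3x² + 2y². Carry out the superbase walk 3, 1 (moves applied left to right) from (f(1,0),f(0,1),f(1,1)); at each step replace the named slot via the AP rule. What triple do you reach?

start (3,2,5) = (f(1,0),f(0,1),f(1,1))
replace slot 3: 2·(3+2) − 5 = 5 → (3,2,5)
replace slot 1: 2·(2+5) − 3 = 11 → (11,2,5)

11,2,5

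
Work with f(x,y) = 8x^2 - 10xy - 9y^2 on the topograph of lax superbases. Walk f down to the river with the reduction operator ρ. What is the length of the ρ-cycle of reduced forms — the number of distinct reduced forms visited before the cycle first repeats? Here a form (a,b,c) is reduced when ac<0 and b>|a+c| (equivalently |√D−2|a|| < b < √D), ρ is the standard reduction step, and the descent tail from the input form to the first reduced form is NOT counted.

D = 388, ⌊√D⌋ = 19
descent: ρ → (-9,10,8)  [lands on river]
river: ρ → (8,6,-11)
river: ρ → (-11,16,3)
river: ρ → (3,14,-16)
river: ρ → (-16,18,1)
river: ρ → (1,18,-16)
river: ρ → (-16,14,3)
river: ρ → (3,16,-11)
river: ρ → (-11,6,8)
river: ρ → (8,10,-9)
river: ρ → (-9,8,9)
river: ρ → (9,10,-8)
river: ρ → (-8,6,11)
river: ρ → (11,16,-3)
river: ρ → (-3,14,16)
river: ρ → (16,18,-1)
river: ρ → (-1,18,16)
river: ρ → (16,14,-3)
river: ρ → (-3,16,11)
river: ρ → (11,6,-8)
river: ρ → (-8,10,9)
river: ρ → (9,8,-9)
ρ-cycle length = 22 (tail of 1 descent step not counted)

22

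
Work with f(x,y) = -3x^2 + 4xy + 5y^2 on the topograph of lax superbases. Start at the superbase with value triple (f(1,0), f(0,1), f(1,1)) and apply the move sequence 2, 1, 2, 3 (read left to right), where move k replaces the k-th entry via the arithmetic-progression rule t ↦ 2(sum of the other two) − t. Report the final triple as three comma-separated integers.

start (-3,5,6) = (f(1,0),f(0,1),f(1,1))
replace slot 2: 2·((-3)+6) − 5 = 1 → (-3,1,6)
replace slot 1: 2·(1+6) − (-3) = 17 → (17,1,6)
replace slot 2: 2·(17+6) − 1 = 45 → (17,45,6)
replace slot 3: 2·(17+45) − 6 = 118 → (17,45,118)

17,45,118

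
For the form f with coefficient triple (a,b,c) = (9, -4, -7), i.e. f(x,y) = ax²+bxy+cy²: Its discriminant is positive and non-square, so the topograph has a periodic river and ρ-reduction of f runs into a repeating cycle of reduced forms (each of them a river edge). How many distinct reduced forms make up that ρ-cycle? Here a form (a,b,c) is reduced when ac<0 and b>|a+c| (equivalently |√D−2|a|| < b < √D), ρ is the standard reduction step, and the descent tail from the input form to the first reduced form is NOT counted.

D = 268, ⌊√D⌋ = 16
descent: ρ → (-7,4,9)  [lands on river]
river: ρ → (9,14,-2)
river: ρ → (-2,14,9)
river: ρ → (9,4,-7)
river: ρ → (-7,10,6)
river: ρ → (6,14,-3)
river: ρ → (-3,16,1)
river: ρ → (1,16,-3)
river: ρ → (-3,14,6)
river: ρ → (6,10,-7)
ρ-cycle length = 10 (tail of 1 descent step not counted)

10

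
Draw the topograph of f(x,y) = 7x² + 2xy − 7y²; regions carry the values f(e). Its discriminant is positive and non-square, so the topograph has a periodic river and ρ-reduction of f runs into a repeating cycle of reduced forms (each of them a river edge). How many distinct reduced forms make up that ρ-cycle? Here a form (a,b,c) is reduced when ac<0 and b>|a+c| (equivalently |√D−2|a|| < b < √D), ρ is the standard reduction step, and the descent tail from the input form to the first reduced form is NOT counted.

D = 200, ⌊√D⌋ = 14
river: ρ → (-7,12,2)
river: ρ → (2,12,-7)
river: ρ → (-7,2,7)
river: ρ → (7,12,-2)
river: ρ → (-2,12,7)
river: ρ → (7,2,-7)
ρ-cycle length = 6 (tail of 0 descent steps not counted)

6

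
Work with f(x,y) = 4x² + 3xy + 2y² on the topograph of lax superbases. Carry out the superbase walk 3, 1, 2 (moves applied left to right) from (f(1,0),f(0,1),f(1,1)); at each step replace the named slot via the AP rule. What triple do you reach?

start (4,2,9) = (f(1,0),f(0,1),f(1,1))
replace slot 3: 2·(4+2) − 9 = 3 → (4,2,3)
replace slot 1: 2·(2+3) − 4 = 6 → (6,2,3)
replace slot 2: 2·(6+3) − 2 = 16 → (6,16,3)

6,16,3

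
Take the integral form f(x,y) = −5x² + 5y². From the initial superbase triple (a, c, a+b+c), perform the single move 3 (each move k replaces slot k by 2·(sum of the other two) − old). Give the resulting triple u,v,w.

start (-5,5,0) = (f(1,0),f(0,1),f(1,1))
replace slot 3: 2·((-5)+5) − 0 = 0 → (-5,5,0)

-5,5,0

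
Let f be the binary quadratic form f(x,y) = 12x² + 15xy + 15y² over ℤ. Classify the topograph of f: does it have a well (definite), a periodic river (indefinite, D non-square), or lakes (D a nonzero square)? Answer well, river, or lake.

D = b²−4ac = 15² − 4·12·15 = -495
D < 0 ⇒ definite ⇒ every region one sign ⇒ single well

well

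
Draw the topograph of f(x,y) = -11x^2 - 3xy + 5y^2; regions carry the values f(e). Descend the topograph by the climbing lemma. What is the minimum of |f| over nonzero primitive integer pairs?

descent: ρ → (5,13,-3)  [lands on river]
river: ρ → (-3,11,9)
river: ρ → (9,7,-5)
river: ρ → (-5,13,3)
river: ρ → (3,11,-9)
river: ρ → (-9,7,5)
closes: descent 1, river 6
min |a| on river = 3

3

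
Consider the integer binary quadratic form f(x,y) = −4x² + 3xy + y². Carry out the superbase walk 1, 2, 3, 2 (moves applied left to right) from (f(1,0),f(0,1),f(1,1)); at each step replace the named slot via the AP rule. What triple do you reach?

start (-4,1,0) = (f(1,0),f(0,1),f(1,1))
replace slot 1: 2·(1+0) − (-4) = 6 → (6,1,0)
replace slot 2: 2·(6+0) − 1 = 11 → (6,11,0)
replace slot 3: 2·(6+11) − 0 = 34 → (6,11,34)
replace slot 2: 2·(6+34) − 11 = 69 → (6,69,34)

6,69,34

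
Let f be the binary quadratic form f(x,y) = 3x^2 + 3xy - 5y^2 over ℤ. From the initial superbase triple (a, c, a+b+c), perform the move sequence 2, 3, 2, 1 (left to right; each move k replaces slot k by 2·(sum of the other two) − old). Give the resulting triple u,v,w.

start (3,-5,1) = (f(1,0),f(0,1),f(1,1))
replace slot 2: 2·(3+1) − (-5) = 13 → (3,13,1)
replace slot 3: 2·(3+13) − 1 = 31 → (3,13,31)
replace slot 2: 2·(3+31) − 13 = 55 → (3,55,31)
replace slot 1: 2·(55+31) − 3 = 169 → (169,55,31)

169,55,31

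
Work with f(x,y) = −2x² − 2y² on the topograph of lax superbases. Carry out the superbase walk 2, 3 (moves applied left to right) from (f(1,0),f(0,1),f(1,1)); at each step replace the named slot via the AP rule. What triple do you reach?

start (-2,-2,-4) = (f(1,0),f(0,1),f(1,1))
replace slot 2: 2·((-2)+(-4)) − (-2) = -10 → (-2,-10,-4)
replace slot 3: 2·((-2)+(-10)) − (-4) = -20 → (-2,-10,-20)

-2,-10,-20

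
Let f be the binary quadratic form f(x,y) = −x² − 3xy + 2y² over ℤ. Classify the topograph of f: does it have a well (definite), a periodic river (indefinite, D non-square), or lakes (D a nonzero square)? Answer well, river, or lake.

D = b²−4ac = (-3)² − 4·(-1)·2 = 17
D > 0 non-square ⇒ indefinite ⇒ periodic river

river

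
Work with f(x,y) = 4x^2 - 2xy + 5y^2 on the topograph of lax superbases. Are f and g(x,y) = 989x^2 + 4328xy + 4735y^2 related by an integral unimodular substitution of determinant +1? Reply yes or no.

D₁ = -76, D₂ = -76
f: reduced (well bottom): (4,-2,5) with a≤c, −a<b≤a
g: translate: b→372 (≡4328 mod 1978), so (989,4328,4735)→(989,372,35)
g: flip: (989,372,35)→(35,-372,989)
g: translate: b→-22 (≡-372 mod 70), so (35,-372,989)→(35,-22,4)
g: flip: (35,-22,4)→(4,22,35)
g: translate: b→-2 (≡22 mod 8), so (4,22,35)→(4,-2,5)
g: reduced (well bottom): (4,-2,5) with a≤c, −a<b≤a
reduced forms (4, -2, 5) vs (4, -2, 5) ⇒ equivalent

yes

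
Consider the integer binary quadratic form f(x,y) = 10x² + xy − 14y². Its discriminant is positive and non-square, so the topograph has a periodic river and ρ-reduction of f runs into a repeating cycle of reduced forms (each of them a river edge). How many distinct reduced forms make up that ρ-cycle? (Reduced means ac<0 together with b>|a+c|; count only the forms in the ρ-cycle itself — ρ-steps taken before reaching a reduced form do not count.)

D = 561, ⌊√D⌋ = 23
descent: ρ → (-14,-1,10)
descent: ρ → (10,21,-3)  [lands on river]
river: ρ → (-3,21,10)
river: ρ → (10,19,-5)
river: ρ → (-5,21,6)
river: ρ → (6,15,-14)
river: ρ → (-14,13,7)
river: ρ → (7,15,-12)
river: ρ → (-12,9,10)
river: ρ → (10,11,-11)
river: ρ → (-11,11,10)
river: ρ → (10,9,-12)
river: ρ → (-12,15,7)
river: ρ → (7,13,-14)
river: ρ → (-14,15,6)
river: ρ → (6,21,-5)
river: ρ → (-5,19,10)
ρ-cycle length = 16 (tail of 2 descent steps not counted)

16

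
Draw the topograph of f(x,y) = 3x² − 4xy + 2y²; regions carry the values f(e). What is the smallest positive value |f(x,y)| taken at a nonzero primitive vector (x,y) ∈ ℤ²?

translate: b→2 (≡-4 mod 6), so (3,-4,2)→(3,2,1)
flip: (3,2,1)→(1,-2,3)
translate: b→0 (≡-2 mod 2), so (1,-2,3)→(1,0,2)
reduced (well bottom): (1,0,2) with a≤c, −a<b≤a
well minimum = a = 1

1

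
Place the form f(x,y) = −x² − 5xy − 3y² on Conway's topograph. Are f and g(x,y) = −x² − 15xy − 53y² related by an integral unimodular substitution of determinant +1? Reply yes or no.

D₁ = 13, D₂ = 13
river cycle of f (length 2): (1, 3, -1), (-1, 3, 1)
river cycle of g (length 2): (-1, 3, 1), (1, 3, -1)
cycles coincide ⇒ equivalent

yes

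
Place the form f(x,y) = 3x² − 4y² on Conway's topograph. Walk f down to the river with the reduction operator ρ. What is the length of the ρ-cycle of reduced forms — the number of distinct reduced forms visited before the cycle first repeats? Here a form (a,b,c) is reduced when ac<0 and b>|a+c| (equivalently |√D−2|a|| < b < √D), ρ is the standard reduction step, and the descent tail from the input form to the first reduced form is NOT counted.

D = 48, ⌊√D⌋ = 6
descent: ρ → (-4,0,3)
descent: ρ → (3,6,-1)  [lands on river]
river: ρ → (-1,6,3)
ρ-cycle length = 2 (tail of 2 descent steps not counted)

2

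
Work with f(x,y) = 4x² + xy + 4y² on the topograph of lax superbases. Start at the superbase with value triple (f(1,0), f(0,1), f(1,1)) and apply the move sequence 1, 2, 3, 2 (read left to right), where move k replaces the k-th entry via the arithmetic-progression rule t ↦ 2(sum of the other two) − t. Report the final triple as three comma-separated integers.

start (4,4,9) = (f(1,0),f(0,1),f(1,1))
replace slot 1: 2·(4+9) − 4 = 22 → (22,4,9)
replace slot 2: 2·(22+9) − 4 = 58 → (22,58,9)
replace slot 3: 2·(22+58) − 9 = 151 → (22,58,151)
replace slot 2: 2·(22+151) − 58 = 288 → (22,288,151)

22,288,151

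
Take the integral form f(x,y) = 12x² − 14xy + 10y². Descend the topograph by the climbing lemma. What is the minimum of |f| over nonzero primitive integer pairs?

translate: b→10 (≡-14 mod 24), so (12,-14,10)→(12,10,8)
flip: (12,10,8)→(8,-10,12)
translate: b→6 (≡-10 mod 16), so (8,-10,12)→(8,6,10)
reduced (well bottom): (8,6,10) with a≤c, −a<b≤a
well minimum = a = 8

8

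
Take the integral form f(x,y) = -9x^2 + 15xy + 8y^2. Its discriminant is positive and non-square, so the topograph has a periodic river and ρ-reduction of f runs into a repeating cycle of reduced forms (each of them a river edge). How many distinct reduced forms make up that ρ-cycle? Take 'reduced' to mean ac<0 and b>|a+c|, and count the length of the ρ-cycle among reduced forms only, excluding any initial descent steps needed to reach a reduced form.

D = 513, ⌊√D⌋ = 22
river: ρ → (8,17,-7)
river: ρ → (-7,11,14)
river: ρ → (14,17,-4)
river: ρ → (-4,15,18)
river: ρ → (18,21,-1)
river: ρ → (-1,21,18)
river: ρ → (18,15,-4)
river: ρ → (-4,17,14)
river: ρ → (14,11,-7)
river: ρ → (-7,17,8)
river: ρ → (8,15,-9)
river: ρ → (-9,21,2)
river: ρ → (2,19,-19)
river: ρ → (-19,19,2)
river: ρ → (2,21,-9)
river: ρ → (-9,15,8)
ρ-cycle length = 16 (tail of 0 descent steps not counted)

16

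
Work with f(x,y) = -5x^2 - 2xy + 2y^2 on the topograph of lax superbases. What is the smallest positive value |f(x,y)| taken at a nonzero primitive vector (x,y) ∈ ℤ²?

descent: ρ → (2,6,-1)  [lands on river]
river: ρ → (-1,6,2)
closes: descent 1, river 2
min |a| on river = 1

1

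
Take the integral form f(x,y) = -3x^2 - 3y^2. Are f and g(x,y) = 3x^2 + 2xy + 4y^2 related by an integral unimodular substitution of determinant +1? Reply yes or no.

D₁ = -36, D₂ = -44
discriminants differ ⇒ not SL₂(ℤ)-equivalent

no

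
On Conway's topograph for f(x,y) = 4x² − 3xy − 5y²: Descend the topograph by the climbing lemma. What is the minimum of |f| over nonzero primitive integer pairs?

descent: ρ → (-5,3,4)  [lands on river]
river: ρ → (4,5,-4)
river: ρ → (-4,3,5)
river: ρ → (5,7,-2)
river: ρ → (-2,9,1)
river: ρ → (1,9,-2)
river: ρ → (-2,7,5)
river: ρ → (5,3,-4)
river: ρ → (-4,5,4)
river: ρ → (4,3,-5)
river: ρ → (-5,7,2)
river: ρ → (2,9,-1)
river: ρ → (-1,9,2)
river: ρ → (2,7,-5)
closes: descent 1, river 14
min |a| on river = 1

1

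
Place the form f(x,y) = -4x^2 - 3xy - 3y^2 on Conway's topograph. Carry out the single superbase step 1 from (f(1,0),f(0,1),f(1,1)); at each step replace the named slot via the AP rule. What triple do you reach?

start (-4,-3,-10) = (f(1,0),f(0,1),f(1,1))
replace slot 1: 2·((-3)+(-10)) − (-4) = -22 → (-22,-3,-10)

-22,-3,-10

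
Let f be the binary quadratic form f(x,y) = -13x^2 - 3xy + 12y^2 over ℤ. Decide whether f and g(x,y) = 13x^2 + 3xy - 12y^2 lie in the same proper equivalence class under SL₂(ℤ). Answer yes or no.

D₁ = 633, D₂ = 633
river cycle of f (length 18): (12, 3, -13), (-13, 23, 2), (2, 25, -1), (-1, 25, 2), (2, 23, -13), (-13, 3, 12), (12, 21, -4), (-4, 19, 17), (17, 15, -6), (-6, 21, 8), … (8 more)
river cycle of g (length 18): (-12, 21, 4), (4, 19, -17), (-17, 15, 6), (6, 21, -8), (-8, 11, 16), (16, 21, -3), (-3, 21, 16), (16, 11, -8), (-8, 21, 6), (6, 15, -17), … (8 more)
cycles differ ⇒ inequivalent

no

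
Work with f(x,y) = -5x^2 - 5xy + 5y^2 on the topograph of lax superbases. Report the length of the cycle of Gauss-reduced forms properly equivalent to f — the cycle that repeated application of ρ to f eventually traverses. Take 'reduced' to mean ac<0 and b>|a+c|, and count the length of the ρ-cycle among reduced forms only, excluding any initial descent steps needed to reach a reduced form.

D = 125, ⌊√D⌋ = 11
descent: ρ → (5,5,-5)  [lands on river]
river: ρ → (-5,5,5)
ρ-cycle length = 2 (tail of 1 descent step not counted)

2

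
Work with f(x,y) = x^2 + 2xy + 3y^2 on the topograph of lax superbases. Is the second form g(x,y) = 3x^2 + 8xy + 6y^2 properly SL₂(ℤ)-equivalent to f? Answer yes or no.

D₁ = -8, D₂ = -8
f: translate: b→0 (≡2 mod 2), so (1,2,3)→(1,0,2)
f: reduced (well bottom): (1,0,2) with a≤c, −a<b≤a
g: translate: b→2 (≡8 mod 6), so (3,8,6)→(3,2,1)
g: flip: (3,2,1)→(1,-2,3)
g: translate: b→0 (≡-2 mod 2), so (1,-2,3)→(1,0,2)
g: reduced (well bottom): (1,0,2) with a≤c, −a<b≤a
reduced forms (1, 0, 2) vs (1, 0, 2) ⇒ equivalent

yes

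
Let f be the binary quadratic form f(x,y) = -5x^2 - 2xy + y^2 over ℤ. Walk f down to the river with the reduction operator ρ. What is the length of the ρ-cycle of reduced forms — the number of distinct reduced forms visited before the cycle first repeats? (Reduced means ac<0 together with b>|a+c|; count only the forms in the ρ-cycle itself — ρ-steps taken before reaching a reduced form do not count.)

D = 24, ⌊√D⌋ = 4
descent: ρ → (1,4,-2)  [lands on river]
river: ρ → (-2,4,1)
ρ-cycle length = 2 (tail of 1 descent step not counted)

2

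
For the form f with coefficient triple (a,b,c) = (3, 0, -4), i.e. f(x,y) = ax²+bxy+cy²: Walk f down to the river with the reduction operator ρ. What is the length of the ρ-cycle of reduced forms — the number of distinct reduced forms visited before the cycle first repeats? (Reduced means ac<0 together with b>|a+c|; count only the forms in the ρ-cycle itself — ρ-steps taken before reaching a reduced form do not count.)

D = 48, ⌊√D⌋ = 6
descent: ρ → (-4,0,3)
descent: ρ → (3,6,-1)  [lands on river]
river: ρ → (-1,6,3)
ρ-cycle length = 2 (tail of 2 descent steps not counted)

2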